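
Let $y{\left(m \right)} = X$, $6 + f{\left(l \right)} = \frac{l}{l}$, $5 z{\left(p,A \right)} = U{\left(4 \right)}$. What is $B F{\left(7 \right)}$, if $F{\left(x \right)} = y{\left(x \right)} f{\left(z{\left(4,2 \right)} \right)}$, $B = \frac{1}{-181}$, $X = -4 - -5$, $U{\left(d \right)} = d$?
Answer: $\frac{5}{181} \approx 0.027624$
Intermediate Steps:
$z{\left(p,A \right)} = \frac{4}{5}$ ($z{\left(p,A \right)} = \frac{1}{5} \cdot 4 = \frac{4}{5}$)
$f{\left(l \right)} = -5$ ($f{\left(l \right)} = -6 + \frac{l}{l} = -6 + 1 = -5$)
$X = 1$ ($X = -4 + 5 = 1$)
$y{\left(m \right)} = 1$
$B = - \frac{1}{181} \approx -0.0055249$
$F{\left(x \right)} = -5$ ($F{\left(x \right)} = 1 \left(-5\right) = -5$)
$B F{\left(7 \right)} = \left(- \frac{1}{181}\right) \left(-5\right) = \frac{5}{181}$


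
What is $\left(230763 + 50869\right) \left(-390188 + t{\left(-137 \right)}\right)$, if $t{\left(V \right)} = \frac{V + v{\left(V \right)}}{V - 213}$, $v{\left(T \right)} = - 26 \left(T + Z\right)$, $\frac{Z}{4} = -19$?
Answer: $- \frac{19231410240016}{175} \approx -1.0989 \cdot 10^{11}$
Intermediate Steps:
$Z = -76$ ($Z = 4 \left(-19\right) = -76$)
$v{\left(T \right)} = 1976 - 26 T$ ($v{\left(T \right)} = - 26 \left(T - 76\right) = - 26 \left(-76 + T\right) = 1976 - 26 T$)
$t{\left(V \right)} = \frac{1976 - 25 V}{-213 + V}$ ($t{\left(V \right)} = \frac{V - \left(-1976 + 26 V\right)}{V - 213} = \frac{1976 - 25 V}{-213 + V}$)
$\left(230763 + 50869\right) \left(-390188 + t{\left(-137 \right)}\right) = \left(230763 + 50869\right) \left(-390188 + \frac{1976 - -3425}{-213 - 137}\right) = 281632 \left(-390188 + \frac{1976 + 3425}{-350}\right) = 281632 \left(-390188 - \frac{5401}{350}\right) = 281632 \left(- \frac{136571201}{350}\right) = - \frac{19231410240016}{175}$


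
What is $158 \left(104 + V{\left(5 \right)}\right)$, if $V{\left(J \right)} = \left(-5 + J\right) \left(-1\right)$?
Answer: $16432$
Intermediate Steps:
$V{\left(J \right)} = 5 - J$
$158 \left(104 + V{\left(5 \right)}\right) = 158 \left(104 + \left(5 - 5\right)\right) = 158 \left(104 + 0\right) = 158 \cdot 104 = 16432$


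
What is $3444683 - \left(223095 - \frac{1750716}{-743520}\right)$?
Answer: $\frac{199609446587}{61960} \approx 3.2216 \cdot 10^{6}$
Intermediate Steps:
$3444683 - \left(223095 - \frac{1750716}{-743520}\right) = 3444683 - \left(223095 - - \frac{145893}{61960}\right) = 3444683 - \left(223095 + \frac{145893}{61960}\right) = 3444683 - \frac{13823112093}{61960} = \frac{199609446587}{61960}$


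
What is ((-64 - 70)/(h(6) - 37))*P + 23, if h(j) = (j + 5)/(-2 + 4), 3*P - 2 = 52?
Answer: 697/7 ≈ 99.571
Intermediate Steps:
P = 18 (P = ⅔ + (⅓)*52 = ⅔ + 52/3 = 18)
h(j) = 5/2 + j/2 (h(j) = (5 + j)/2 = (5 + j)*(½) = 5/2 + j/2)
((-64 - 70)/(h(6) - 37))*P + 23 = ((-64 - 70)/((5/2 + (½)*6) - 37))*18 + 23 = -134/((5/2 + 3) - 37)*18 + 23 = -134/(11/2 - 37)*18 + 23 = -134/(-63/2)*18 + 23 = -134*(-2/63)*18 + 23 = (268/63)*18 + 23 = 536/7 + 23 = 697/7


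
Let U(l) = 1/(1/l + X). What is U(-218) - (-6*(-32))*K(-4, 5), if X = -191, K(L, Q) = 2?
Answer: -15989594/41639 ≈ -384.01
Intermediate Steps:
U(l) = 1/(-191 + 1/l) (U(l) = 1/(1/l - 191) = 1/(-191 + 1/l))
U(-218) - (-6*(-32))*K(-4, 5) = -1*(-218)/(-1 + 191*(-218)) - (-6*(-32))*2 = -1*(-218)/(-1 - 41638) - 192*2 = -1*(-218)/(-41639) - 1*384 = -1*(-218)*(-1/41639) - 384 = -218/41639 - 384 = -15989594/41639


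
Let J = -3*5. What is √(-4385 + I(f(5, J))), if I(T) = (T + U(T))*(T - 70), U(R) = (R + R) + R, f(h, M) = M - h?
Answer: √2815 ≈ 53.057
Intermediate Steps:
J = -15
U(R) = 3*R (U(R) = 2*R + R = 3*R)
I(T) = 4*T*(-70 + T) (I(T) = (T + 3*T)*(T - 70) = (4*T)*(-70 + T) = 4*T*(-70 + T))
√(-4385 + I(f(5, J))) = √(-4385 + 4*(-15 - 1*5)*(-70 + (-15 - 1*5))) = √(-4385 + 4*(-15 - 5)*(-70 + (-15 - 5))) = √(-4385 + 4*(-20)*(-70 - 20)) = √(-4385 + 4*(-20)*(-90)) = √(-4385 + 7200) = √2815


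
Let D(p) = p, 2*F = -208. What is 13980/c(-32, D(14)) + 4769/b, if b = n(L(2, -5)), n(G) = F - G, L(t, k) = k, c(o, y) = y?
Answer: 658627/693 ≈ 950.40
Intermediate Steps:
F = -104 (F = (½)*(-208) = -104)
n(G) = -104 - G
b = -99 (b = -104 - 1*(-5) = -104 + 5 = -99)
13980/c(-32, D(14)) + 4769/b = 13980/14 + 4769/(-99) = 13980*(1/14) + 4769*(-1/99) = 6990/7 - 4769/99 = 658627/693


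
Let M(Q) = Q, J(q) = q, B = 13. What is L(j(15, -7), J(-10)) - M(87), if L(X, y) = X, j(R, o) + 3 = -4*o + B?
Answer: -49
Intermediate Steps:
j(R, o) = 10 - 4*o (j(R, o) = -3 + (-4*o + 13) = -3 + (13 - 4*o) = 10 - 4*o)
L(j(15, -7), J(-10)) - M(87) = (10 - 4*(-7)) - 1*87 = (10 + 28) - 87 = 38 - 87 = -49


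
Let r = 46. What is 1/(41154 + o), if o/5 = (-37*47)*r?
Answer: -1/358816 ≈ -2.7869e-6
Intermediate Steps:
o = -399970 (o = 5*(-37*47*46) = 5*(-1739*46) = 5*(-79994) = -399970)
1/(41154 + o) = 1/(41154 - 399970) = 1/(-358816) = -1/358816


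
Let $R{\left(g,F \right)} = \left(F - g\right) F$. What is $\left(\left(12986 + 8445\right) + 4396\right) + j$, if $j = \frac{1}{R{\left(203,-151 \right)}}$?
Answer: $\frac{1380556459}{53454} \approx 25827.0$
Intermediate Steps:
$R{\left(g,F \right)} = F \left(F - g\right)$
$j = \frac{1}{53454}$ ($j = \frac{1}{\left(-151\right) \left(-151 - 203\right)} = \frac{1}{\left(-151\right) \left(-354\right)} = \frac{1}{53454} \approx 1.8708 \cdot 10^{-5}$)
$\left(\left(12986 + 8445\right) + 4396\right) + j = \left(\left(12986 + 8445\right) + 4396\right) + \frac{1}{53454} = \left(21431 + 4396\right) + \frac{1}{53454} = 25827 + \frac{1}{53454} = \frac{1380556459}{53454}$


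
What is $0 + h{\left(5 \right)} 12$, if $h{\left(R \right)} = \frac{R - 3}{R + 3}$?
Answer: $3$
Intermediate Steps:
$h{\left(R \right)} = \frac{-3 + R}{3 + R}$
$0 + h{\left(5 \right)} 12 = 0 + \frac{-3 + 5}{3 + 5} \cdot 12 = 0 + \frac{1}{8} \cdot 2 \cdot 12 = 0 + \frac{1}{4} \cdot 12 = 0 + 3 = 3$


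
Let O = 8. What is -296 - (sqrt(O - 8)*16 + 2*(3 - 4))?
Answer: -294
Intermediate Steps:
-296 - (sqrt(O - 8)*16 + 2*(3 - 4)) = -296 - (sqrt(8 - 8)*16 + 2*(3 - 4)) = -296 - (sqrt(0)*16 + 2*(-1)) = -296 - (0*16 - 2) = -296 - (0 - 2) = -296 - 1*(-2) = -296 + 2 = -294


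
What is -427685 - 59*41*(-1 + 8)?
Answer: -444618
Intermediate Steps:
-427685 - 59*41*(-1 + 8) = -427685 - 2419*7 = -427685 - 1*16933 = -427685 - 16933 = -444618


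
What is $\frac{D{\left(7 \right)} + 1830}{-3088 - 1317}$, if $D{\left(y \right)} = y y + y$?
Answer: $- \frac{1886}{4405} \approx -0.42815$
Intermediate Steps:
$D{\left(y \right)} = y + y^{2}$ ($D{\left(y \right)} = y^{2} + y = y + y^{2}$)
$\frac{D{\left(7 \right)} + 1830}{-3088 - 1317} = \frac{7 \left(1 + 7\right) + 1830}{-3088 - 1317} = \frac{7 \cdot 8 + 1830}{-4405} = \left(56 + 1830\right) \left(- \frac{1}{4405}\right) = 1886 \left(- \frac{1}{4405}\right) = - \frac{1886}{4405}$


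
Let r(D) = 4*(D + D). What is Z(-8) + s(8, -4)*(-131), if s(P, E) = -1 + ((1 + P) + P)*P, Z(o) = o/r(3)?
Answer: -53056/3 ≈ -17685.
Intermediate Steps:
r(D) = 8*D (r(D) = 4*(2*D) = 8*D)
Z(o) = o/24 (Z(o) = o/((8*3)) = o/24)
s(P, E) = -1 + P*(1 + 2*P) (s(P, E) = -1 + (1 + 2*P)*P = -1 + P*(1 + 2*P))
Z(-8) + s(8, -4)*(-131) = (1/24)*(-8) + (-1 + 8 + 2*8**2)*(-131) = -1/3 + (-1 + 8 + 2*64)*(-131) = -1/3 + (-1 + 8 + 128)*(-131) = -1/3 + 135*(-131) = -1/3 - 17685 = -53056/3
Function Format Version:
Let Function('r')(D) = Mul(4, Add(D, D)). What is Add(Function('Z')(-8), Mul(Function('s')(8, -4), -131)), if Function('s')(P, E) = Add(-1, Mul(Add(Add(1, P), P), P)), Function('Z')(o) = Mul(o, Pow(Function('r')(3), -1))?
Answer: Rational(-53056, 3) ≈ -17685.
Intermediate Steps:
Function('r')(D) = Mul(8, D) (Function('r')(D) = Mul(4, Mul(2, D)) = Mul(8, D))
Function('Z')(o) = Mul(Rational(1, 24), o) (Function('Z')(o) = Mul(o, Pow(Mul(8, 3), -1)) = Mul(o, Pow(24, -1)) = Mul(o, Rational(1, 24)) = Mul(Rational(1, 24), o))
Function('s')(P, E) = Add(-1, Mul(P, Add(1, Mul(2, P)))) (Function('s')(P, E) = Add(-1, Mul(Add(1, Mul(2, P)), P)) = Add(-1, Mul(P, Add(1, Mul(2, P)))))
Add(Function('Z')(-8), Mul(Function('s')(8, -4), -131)) = Add(Mul(Rational(1, 24), -8), Mul(Add(-1, 8, Mul(2, Pow(8, 2))), -131)) = Add(Rational(-1, 3), Mul(Add(-1, 8, Mul(2, 64)), -131)) = Add(Rational(-1, 3), Mul(Add(-1, 8, 128), -131)) = Add(Rational(-1, 3), Mul(135, -131)) = Add(Rational(-1, 3), -17685) = Rational(-53056, 3)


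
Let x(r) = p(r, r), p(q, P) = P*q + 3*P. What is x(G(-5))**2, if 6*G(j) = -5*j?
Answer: 1155625/1296 ≈ 891.69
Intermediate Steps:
G(j) = -5*j/6 (G(j) = (-5*j)/6 = -5*j/6)
p(q, P) = 3*P + P*q
x(r) = r*(3 + r)
x(G(-5))**2 = ((-5/6*(-5))*(3 - 5/6*(-5)))**2 = (25*(3 + 25/6)/6)**2 = ((25/6)*(43/6))**2 = (1075/36)**2 = 1155625/1296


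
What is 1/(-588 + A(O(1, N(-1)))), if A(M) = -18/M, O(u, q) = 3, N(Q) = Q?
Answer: -1/594 ≈ -0.0016835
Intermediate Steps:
1/(-588 + A(O(1, N(-1)))) = 1/(-588 - 18/3) = 1/(-588 - 18*⅓) = 1/(-588 - 6) = 1/(-594) = -1/594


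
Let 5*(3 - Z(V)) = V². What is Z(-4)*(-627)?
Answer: 627/5 ≈ 125.40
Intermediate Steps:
Z(V) = 3 - V²/5
Z(-4)*(-627) = (3 - ⅕*(-4)²)*(-627) = (3 - ⅕*16)*(-627) = (3 - 16/5)*(-627) = -⅕*(-627) = 627/5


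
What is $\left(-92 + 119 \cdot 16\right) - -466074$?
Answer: $467886$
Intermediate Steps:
$\left(-92 + 119 \cdot 16\right) - -466074 = \left(-92 + 1904\right) + 466074 = 1812 + 466074 = 467886$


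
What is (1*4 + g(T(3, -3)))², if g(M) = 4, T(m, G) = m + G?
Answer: 64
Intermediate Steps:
T(m, G) = G + m
(1*4 + g(T(3, -3)))² = (1*4 + 4)² = (4 + 4)² = 8² = 64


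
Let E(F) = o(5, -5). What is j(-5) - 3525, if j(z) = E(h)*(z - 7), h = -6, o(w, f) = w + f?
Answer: -3525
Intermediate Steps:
o(w, f) = f + w
E(F) = 0 (E(F) = -5 + 5 = 0)
j(z) = 0 (j(z) = 0*(z - 7) = 0*(-7 + z) = 0)
j(-5) - 3525 = 0 - 3525 = -3525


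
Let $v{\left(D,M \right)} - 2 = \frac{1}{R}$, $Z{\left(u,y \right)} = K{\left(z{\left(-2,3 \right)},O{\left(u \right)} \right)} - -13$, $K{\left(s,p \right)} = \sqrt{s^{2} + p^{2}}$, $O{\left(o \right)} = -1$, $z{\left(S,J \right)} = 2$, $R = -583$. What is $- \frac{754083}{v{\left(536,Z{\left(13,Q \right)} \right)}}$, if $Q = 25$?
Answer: $- \frac{439630389}{1165} \approx -3.7737 \cdot 10^{5}$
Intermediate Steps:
$K{\left(s,p \right)} = \sqrt{p^{2} + s^{2}}$
$Z{\left(u,y \right)} = 13 + \sqrt{5}$ ($Z{\left(u,y \right)} = \sqrt{\left(-1\right)^{2} + 2^{2}} - -13 = \sqrt{1 + 4} + 13 = \sqrt{5} + 13 = 13 + \sqrt{5}$)
$v{\left(D,M \right)} = \frac{1165}{583}$ ($v{\left(D,M \right)} = 2 + \frac{1}{-583} = 2 - \frac{1}{583} = \frac{1165}{583}$)
$- \frac{754083}{v{\left(536,Z{\left(13,Q \right)} \right)}} = - \frac{754083}{\frac{1165}{583}} = \left(-754083\right) \frac{583}{1165} = - \frac{439630389}{1165}$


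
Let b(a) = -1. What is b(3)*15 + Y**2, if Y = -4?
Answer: 1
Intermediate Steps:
b(3)*15 + Y**2 = -1*15 + (-4)**2 = -15 + 16 = 1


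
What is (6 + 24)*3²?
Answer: 270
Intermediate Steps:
(6 + 24)*3² = 30*9 = 270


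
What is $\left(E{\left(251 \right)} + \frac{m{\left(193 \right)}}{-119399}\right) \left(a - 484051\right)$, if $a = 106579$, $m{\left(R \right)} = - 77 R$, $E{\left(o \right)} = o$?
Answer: $- \frac{1616874888960}{17057} \approx -9.4792 \cdot 10^{7}$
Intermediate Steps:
$\left(E{\left(251 \right)} + \frac{m{\left(193 \right)}}{-119399}\right) \left(a - 484051\right) = \left(251 + \frac{\left(-77\right) 193}{-119399}\right) \left(106579 - 484051\right) = \left(251 - - \frac{2123}{17057}\right) \left(-377472\right) = \left(251 + \frac{2123}{17057}\right) \left(-377472\right) = \frac{4283430}{17057} \left(-377472\right) = - \frac{1616874888960}{17057}$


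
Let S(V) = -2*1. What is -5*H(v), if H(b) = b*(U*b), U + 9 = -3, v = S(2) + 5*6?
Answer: 47040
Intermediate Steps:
S(V) = -2
v = 28 (v = -2 + 5*6 = -2 + 30 = 28)
U = -12 (U = -9 - 3 = -12)
H(b) = -12*b² (H(b) = b*(-12*b) = -12*b²)
-5*H(v) = -(-60)*28² = -(-60)*784 = -5*(-9408) = 47040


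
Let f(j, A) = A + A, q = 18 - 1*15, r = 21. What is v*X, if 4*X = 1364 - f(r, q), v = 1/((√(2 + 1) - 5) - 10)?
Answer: -3395/148 - 679*√3/444 ≈ -25.588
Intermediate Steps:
q = 3 (q = 18 - 15 = 3)
f(j, A) = 2*A
v = 1/(-15 + √3) (v = 1/((√3 - 5) - 10) = 1/((-5 + √3) - 10) = 1/(-15 + √3) ≈ -0.075370)
X = 679/2 (X = (1364 - 2*3)/4 = (1364 - 1*6)/4 = (1364 - 6)/4 = (¼)*1358 = 679/2 ≈ 339.50)
v*X = (-5/74 - √3/222)*(679/2) = -3395/148 - 679*√3/444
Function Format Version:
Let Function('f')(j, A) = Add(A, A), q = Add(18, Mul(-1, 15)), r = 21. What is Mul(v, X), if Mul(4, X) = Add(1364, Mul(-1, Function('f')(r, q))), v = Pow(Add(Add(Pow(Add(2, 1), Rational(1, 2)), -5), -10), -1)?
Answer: Add(Rational(-3395, 148), Mul(Rational(-679, 444), Pow(3, Rational(1, 2)))) ≈ -25.588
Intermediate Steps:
q = 3 (q = Add(18, -15) = 3)
Function('f')(j, A) = Mul(2, A)
v = Pow(Add(-15, Pow(3, Rational(1, 2))), -1) (v = Pow(Add(Add(Pow(3, Rational(1, 2)), -5), -10), -1) = Pow(Add(Add(-5, Pow(3, Rational(1, 2))), -10), -1) = Pow(Add(-15, Pow(3, Rational(1, 2))), -1) ≈ -0.075370)
X = Rational(679, 2) (X = Mul(Rational(1, 4), Add(1364, Mul(-1, Mul(2, 3)))) = Mul(Rational(1, 4), Add(1364, Mul(-1, 6))) = Mul(Rational(1, 4), Add(1364, -6)) = Mul(Rational(1, 4), 1358) = Rational(679, 2) ≈ 339.50)
Mul(v, X) = Mul(Add(Rational(-5, 74), Mul(Rational(-1, 222), Pow(3, Rational(1, 2)))), Rational(679, 2)) = Add(Rational(-3395, 148), Mul(Rational(-679, 444), Pow(3, Rational(1, 2))))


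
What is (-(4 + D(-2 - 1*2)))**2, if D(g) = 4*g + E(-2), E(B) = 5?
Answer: 49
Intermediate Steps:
D(g) = 5 + 4*g (D(g) = 4*g + 5 = 5 + 4*g)
(-(4 + D(-2 - 1*2)))**2 = (-(4 + (5 + 4*(-2 - 1*2))))**2 = (-(4 + (5 + 4*(-2 - 2))))**2 = (-(4 + (5 + 4*(-4))))**2 = (-(4 + (5 - 16)))**2 = (-(4 - 11))**2 = (-1*(-7))**2 = 7**2 = 49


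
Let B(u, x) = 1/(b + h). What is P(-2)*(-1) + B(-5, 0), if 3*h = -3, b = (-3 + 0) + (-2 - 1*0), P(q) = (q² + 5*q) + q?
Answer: 47/6 ≈ 7.8333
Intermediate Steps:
P(q) = q² + 6*q
b = -5 (b = -3 + (-2 + 0) = -3 - 2 = -5)
h = -1 (h = (⅓)*(-3) = -1)
B(u, x) = -⅙ (B(u, x) = 1/(-5 - 1) = 1/(-6) = -⅙)
P(-2)*(-1) + B(-5, 0) = -2*(6 - 2)*(-1) - ⅙ = -2*4*(-1) - ⅙ = -8*(-1) - ⅙ = 8 - ⅙ = 47/6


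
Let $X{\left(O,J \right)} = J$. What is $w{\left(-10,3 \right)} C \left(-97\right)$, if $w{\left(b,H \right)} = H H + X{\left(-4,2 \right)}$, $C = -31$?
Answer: $33077$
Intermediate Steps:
$w{\left(b,H \right)} = 2 + H^{2}$ ($w{\left(b,H \right)} = H H + 2 = H^{2} + 2 = 2 + H^{2}$)
$w{\left(-10,3 \right)} C \left(-97\right) = \left(2 + 3^{2}\right) \left(-31\right) \left(-97\right) = \left(2 + 9\right) \left(-31\right) \left(-97\right) = 11 \left(-31\right) \left(-97\right) = \left(-341\right) \left(-97\right) = 33077$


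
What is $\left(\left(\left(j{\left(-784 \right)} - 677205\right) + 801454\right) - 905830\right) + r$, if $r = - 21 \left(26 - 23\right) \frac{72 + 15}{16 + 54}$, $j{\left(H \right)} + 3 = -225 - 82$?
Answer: $- \frac{7819693}{10} \approx -7.8197 \cdot 10^{5}$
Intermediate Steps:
$j{\left(H \right)} = -310$ ($j{\left(H \right)} = -3 - 307 = -310$)
$r = - \frac{783}{10}$ ($r = \left(-21\right) 3 \cdot \frac{87}{70} = - 63 \cdot 87 \cdot \frac{1}{70} = \left(-63\right) \frac{87}{70} = - \frac{783}{10} \approx -78.3$)
$\left(\left(\left(j{\left(-784 \right)} - 677205\right) + 801454\right) - 905830\right) + r = \left(\left(\left(-310 - 677205\right) + 801454\right) - 905830\right) - \frac{783}{10} = \left(\left(-677515 + 801454\right) - 905830\right) - \frac{783}{10} = \left(123939 - 905830\right) - \frac{783}{10} = -781891 - \frac{783}{10} = - \frac{7819693}{10}$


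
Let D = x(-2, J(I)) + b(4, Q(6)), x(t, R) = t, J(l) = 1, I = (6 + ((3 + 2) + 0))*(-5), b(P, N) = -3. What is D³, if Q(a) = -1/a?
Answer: -125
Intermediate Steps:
I = -55 (I = (6 + (5 + 0))*(-5) = (6 + 5)*(-5) = 11*(-5) = -55)
D = -5 (D = -2 - 3 = -5)
D³ = (-5)³ = -125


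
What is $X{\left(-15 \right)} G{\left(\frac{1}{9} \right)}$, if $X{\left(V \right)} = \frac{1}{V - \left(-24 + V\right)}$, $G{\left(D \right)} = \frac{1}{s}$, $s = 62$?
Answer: $\frac{1}{1488} \approx 0.00067204$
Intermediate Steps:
$G{\left(D \right)} = \frac{1}{62}$
$X{\left(V \right)} = \frac{1}{24}$
$X{\left(-15 \right)} G{\left(\frac{1}{9} \right)} = \frac{1}{24} \cdot \frac{1}{62} = \frac{1}{1488}$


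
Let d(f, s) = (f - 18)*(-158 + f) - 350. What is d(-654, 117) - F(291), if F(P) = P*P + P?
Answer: 460342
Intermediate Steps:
d(f, s) = -350 + (-158 + f)*(-18 + f) (d(f, s) = (-18 + f)*(-158 + f) - 350 = (-158 + f)*(-18 + f) - 350 = -350 + (-158 + f)*(-18 + f))
F(P) = P + P**2 (F(P) = P**2 + P = P + P**2)
d(-654, 117) - F(291) = (2494 + (-654)**2 - 176*(-654)) - 291*(1 + 291) = (2494 + 427716 + 115104) - 291*292 = 545314 - 1*84972 = 545314 - 84972 = 460342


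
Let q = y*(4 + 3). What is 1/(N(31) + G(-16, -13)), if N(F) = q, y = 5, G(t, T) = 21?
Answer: 1/56 ≈ 0.017857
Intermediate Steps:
q = 35 (q = 5*(4 + 3) = 5*7 = 35)
N(F) = 35
1/(N(31) + G(-16, -13)) = 1/(35 + 21) = 1/56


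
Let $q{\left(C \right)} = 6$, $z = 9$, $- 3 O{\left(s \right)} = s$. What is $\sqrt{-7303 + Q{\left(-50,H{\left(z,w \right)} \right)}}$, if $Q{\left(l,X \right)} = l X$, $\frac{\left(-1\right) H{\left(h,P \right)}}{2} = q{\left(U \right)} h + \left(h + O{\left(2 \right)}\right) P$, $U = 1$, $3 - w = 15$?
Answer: $i \sqrt{11903} \approx 109.1 i$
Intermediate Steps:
$O{\left(s \right)} = - \frac{s}{3}$
$w = -12$ ($w = 3 - 15 = -12$)
$H{\left(h,P \right)} = - 12 h - 2 P \left(- \frac{2}{3} + h\right)$ ($H{\left(h,P \right)} = - 2 \left(6 h + \left(h - \frac{2}{3}\right) P\right) = - 2 \left(6 h + \left(- \frac{2}{3} + h\right) P\right) = - 2 \left(6 h + P \left(- \frac{2}{3} + h\right)\right) = - 12 h - 2 P \left(- \frac{2}{3} + h\right)$)
$Q{\left(l,X \right)} = X l$
$\sqrt{-7303 + Q{\left(-50,H{\left(z,w \right)} \right)}} = \sqrt{-7303 + \left(\left(-12\right) 9 + \frac{4}{3} \left(-12\right) - \left(-24\right) 9\right) \left(-50\right)} = \sqrt{-7303 + \left(-108 - 16 + 216\right) \left(-50\right)} = \sqrt{-7303 + 92 \left(-50\right)} = \sqrt{-7303 - 4600} = \sqrt{-11903} = i \sqrt{11903}$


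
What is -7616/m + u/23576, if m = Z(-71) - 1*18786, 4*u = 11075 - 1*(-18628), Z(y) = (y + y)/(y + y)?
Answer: 75070007/104205920 ≈ 0.72040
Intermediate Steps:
Z(y) = 1 (Z(y) = (2*y)/((2*y)) = (2*y)*(1/(2*y)) = 1)
u = 29703/4 (u = (11075 - 1*(-18628))/4 = (11075 + 18628)/4 = (1/4)*29703 = 29703/4 ≈ 7425.8)
m = -18785 (m = 1 - 1*18786 = 1 - 18786 = -18785)
-7616/m + u/23576 = -7616/(-18785) + (29703/4)/23576 = -7616*(-1/18785) + (29703/4)*(1/23576) = 448/1105 + 29703/94304 = 75070007/104205920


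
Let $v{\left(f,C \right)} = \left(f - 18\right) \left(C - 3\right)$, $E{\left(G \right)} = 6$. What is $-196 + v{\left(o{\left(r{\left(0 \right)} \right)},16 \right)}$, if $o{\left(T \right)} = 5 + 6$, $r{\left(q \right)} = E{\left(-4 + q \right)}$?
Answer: $-287$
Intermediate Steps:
$r{\left(q \right)} = 6$
$o{\left(T \right)} = 11$
$v{\left(f,C \right)} = \left(-18 + f\right) \left(-3 + C\right)$
$-196 + v{\left(o{\left(r{\left(0 \right)} \right)},16 \right)} = -196 + \left(54 - 288 - 33 + 16 \cdot 11\right) = -196 + \left(54 - 288 - 33 + 176\right) = -196 - 91 = -287$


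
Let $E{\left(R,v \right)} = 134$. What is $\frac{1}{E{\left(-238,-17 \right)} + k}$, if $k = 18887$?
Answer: $\frac{1}{19021} \approx 5.2573 \cdot 10^{-5}$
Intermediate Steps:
$\frac{1}{E{\left(-238,-17 \right)} + k} = \frac{1}{134 + 18887} = \frac{1}{19021}$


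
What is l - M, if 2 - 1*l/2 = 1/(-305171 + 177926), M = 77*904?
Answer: -8856760978/127245 ≈ -69604.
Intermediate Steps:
M = 69608
l = 508982/127245 (l = 4 - 2/(-305171 + 177926) = 4 - 2/(-127245) = 4 - 2*(-1/127245) = 4 + 2/127245 = 508982/127245 ≈ 4.0000)
l - M = 508982/127245 - 1*69608 = 508982/127245 - 69608 = -8856760978/127245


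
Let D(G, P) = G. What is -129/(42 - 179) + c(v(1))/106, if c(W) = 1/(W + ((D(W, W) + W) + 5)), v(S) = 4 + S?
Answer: 273617/290440 ≈ 0.94208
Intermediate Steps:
c(W) = 1/(5 + 3*W) (c(W) = 1/(W + ((W + W) + 5)) = 1/(W + (2*W + 5)) = 1/(W + (5 + 2*W)) = 1/(5 + 3*W))
-129/(42 - 179) + c(v(1))/106 = -129/(42 - 179) + 1/((5 + 3*(4 + 1))*106) = -129/(-137) + (1/106)/(5 + 3*5) = -129*(-1/137) + (1/106)/(5 + 15) = 129/137 + (1/106)/20 = 129/137 + (1/20)*(1/106) = 129/137 + 1/2120 = 273617/290440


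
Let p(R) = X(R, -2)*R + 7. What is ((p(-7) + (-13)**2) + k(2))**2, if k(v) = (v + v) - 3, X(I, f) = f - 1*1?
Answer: 39204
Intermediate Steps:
X(I, f) = -1 + f (X(I, f) = f - 1 = -1 + f)
k(v) = -3 + 2*v (k(v) = 2*v - 3 = -3 + 2*v)
p(R) = 7 - 3*R (p(R) = (-1 - 2)*R + 7 = -3*R + 7 = 7 - 3*R)
((p(-7) + (-13)**2) + k(2))**2 = (((7 - 3*(-7)) + (-13)**2) + (-3 + 2*2))**2 = (((7 + 21) + 169) + (-3 + 4))**2 = ((28 + 169) + 1)**2 = (197 + 1)**2 = 198**2 = 39204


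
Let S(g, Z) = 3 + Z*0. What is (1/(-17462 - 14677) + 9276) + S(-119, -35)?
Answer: 298217780/32139 ≈ 9279.0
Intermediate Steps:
S(g, Z) = 3 (S(g, Z) = 3 + 0 = 3)
(1/(-17462 - 14677) + 9276) + S(-119, -35) = (1/(-17462 - 14677) + 9276) + 3 = (1/(-32139) + 9276) + 3 = (-1/32139 + 9276) + 3 = 298121363/32139 + 3 = 298217780/32139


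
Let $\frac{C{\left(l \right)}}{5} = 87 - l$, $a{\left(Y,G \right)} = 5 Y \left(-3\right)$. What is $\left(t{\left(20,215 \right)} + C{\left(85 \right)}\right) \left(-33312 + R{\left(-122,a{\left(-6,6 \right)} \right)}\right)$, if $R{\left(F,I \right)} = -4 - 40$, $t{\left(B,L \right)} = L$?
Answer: $-7505100$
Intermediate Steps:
$a{\left(Y,G \right)} = - 15 Y$
$C{\left(l \right)} = 435 - 5 l$ ($C{\left(l \right)} = 5 \left(87 - l\right) = 435 - 5 l$)
$R{\left(F,I \right)} = -44$ ($R{\left(F,I \right)} = -4 - 40 = -44$)
$\left(t{\left(20,215 \right)} + C{\left(85 \right)}\right) \left(-33312 + R{\left(-122,a{\left(-6,6 \right)} \right)}\right) = \left(215 + \left(435 - 425\right)\right) \left(-33312 - 44\right) = \left(215 + \left(435 - 425\right)\right) \left(-33356\right) = \left(215 + 10\right) \left(-33356\right) = 225 \left(-33356\right) = -7505100$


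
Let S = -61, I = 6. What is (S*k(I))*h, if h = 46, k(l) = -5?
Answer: 14030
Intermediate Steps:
(S*k(I))*h = -61*(-5)*46 = 305*46 = 14030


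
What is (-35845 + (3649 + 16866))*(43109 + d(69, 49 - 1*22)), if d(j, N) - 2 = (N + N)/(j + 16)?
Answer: -11235323274/17 ≈ -6.6090e+8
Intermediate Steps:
d(j, N) = 2 + 2*N/(16 + j) (d(j, N) = 2 + (N + N)/(j + 16) = 2 + (2*N)/(16 + j) = 2 + 2*N/(16 + j))
(-35845 + (3649 + 16866))*(43109 + d(69, 49 - 1*22)) = (-35845 + (3649 + 16866))*(43109 + 2*(16 + (49 - 1*22) + 69)/(16 + 69)) = (-35845 + 20515)*(43109 + 2*(16 + (49 - 22) + 69)/85) = -15330*(43109 + 2*(1/85)*(16 + 27 + 69)) = -15330*(43109 + 2*(1/85)*112) = -15330*(43109 + 224/85) = -15330*3664489/85 = -11235323274/17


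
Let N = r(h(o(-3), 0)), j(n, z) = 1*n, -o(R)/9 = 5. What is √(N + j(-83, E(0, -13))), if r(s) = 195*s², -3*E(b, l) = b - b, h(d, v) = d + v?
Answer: 2*√98698 ≈ 628.33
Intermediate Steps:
o(R) = -45 (o(R) = -9*5 = -45)
E(b, l) = 0 (E(b, l) = -(b - b)/3 = -⅓*0 = 0)
j(n, z) = n
N = 394875 (N = 195*(-45 + 0)² = 195*(-45)² = 195*2025 = 394875)
√(N + j(-83, E(0, -13))) = √(394875 - 83) = √394792 = 2*√98698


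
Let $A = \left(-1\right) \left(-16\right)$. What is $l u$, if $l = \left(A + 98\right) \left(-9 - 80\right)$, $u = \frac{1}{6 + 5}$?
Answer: $- \frac{10146}{11} \approx -922.36$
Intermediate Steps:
$A = 16$
$u = \frac{1}{11} \approx 0.090909$
$l = -10146$ ($l = \left(16 + 98\right) \left(-9 - 80\right) = 114 \left(-89\right) = -10146$)
$l u = \left(-10146\right) \frac{1}{11} = - \frac{10146}{11}$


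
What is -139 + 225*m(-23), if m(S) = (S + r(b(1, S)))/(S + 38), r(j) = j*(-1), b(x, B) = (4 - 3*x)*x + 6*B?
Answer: 1571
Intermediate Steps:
b(x, B) = 6*B + x*(4 - 3*x) (b(x, B) = x*(4 - 3*x) + 6*B = 6*B + x*(4 - 3*x))
r(j) = -j
m(S) = (-1 - 5*S)/(38 + S) (m(S) = (S - (-3*1**2 + 4*1 + 6*S))/(S + 38) = (S - (-3*1 + 4 + 6*S))/(38 + S) = (S - (-3 + 4 + 6*S))/(38 + S) = (S - (1 + 6*S))/(38 + S) = (S + (-1 - 6*S))/(38 + S) = (-1 - 5*S)/(38 + S))
-139 + 225*m(-23) = -139 + 225*((-1 - 5*(-23))/(38 - 23)) = -139 + 225*((-1 + 115)/15) = -139 + 225*((1/15)*114) = -139 + 225*(38/5) = -139 + 1710 = 1571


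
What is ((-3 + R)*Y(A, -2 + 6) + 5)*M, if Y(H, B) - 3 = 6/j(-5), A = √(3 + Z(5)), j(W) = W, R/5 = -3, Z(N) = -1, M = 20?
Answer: -548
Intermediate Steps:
R = -15 (R = 5*(-3) = -15)
A = √2 (A = √(3 - 1) = √2 ≈ 1.4142)
Y(H, B) = 9/5 (Y(H, B) = 3 + 6/(-5) = 3 + 6*(-⅕) = 3 - 6/5 = 9/5)
((-3 + R)*Y(A, -2 + 6) + 5)*M = ((-3 - 15)*(9/5) + 5)*20 = (-18*9/5 + 5)*20 = (-162/5 + 5)*20 = -137/5*20 = -548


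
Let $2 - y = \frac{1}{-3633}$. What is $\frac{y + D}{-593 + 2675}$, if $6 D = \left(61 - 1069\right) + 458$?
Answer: $- \frac{54293}{1260651} \approx -0.043067$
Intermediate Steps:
$y = \frac{7267}{3633}$ ($y = 2 - \frac{1}{-3633} = 2 - - \frac{1}{3633} = 2 + \frac{1}{3633} = \frac{7267}{3633} \approx 2.0003$)
$D = - \frac{275}{3}$ ($D = \frac{\left(61 - 1069\right) + 458}{6} = \frac{-1008 + 458}{6} = \frac{1}{6} \left(-550\right) = - \frac{275}{3} \approx -91.667$)
$\frac{y + D}{-593 + 2675} = \frac{\frac{7267}{3633} - \frac{275}{3}}{-593 + 2675} = - \frac{108586}{1211 \cdot 2082} = \left(- \frac{108586}{1211}\right) \frac{1}{2082} = - \frac{54293}{1260651}$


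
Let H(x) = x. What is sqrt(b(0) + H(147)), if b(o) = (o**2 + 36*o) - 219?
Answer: 6*I*sqrt(2) ≈ 8.4853*I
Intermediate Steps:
b(o) = -219 + o**2 + 36*o
sqrt(b(0) + H(147)) = sqrt((-219 + 0**2 + 36*0) + 147) = sqrt((-219 + 0 + 0) + 147) = sqrt(-219 + 147) = sqrt(-72) = 6*I*sqrt(2)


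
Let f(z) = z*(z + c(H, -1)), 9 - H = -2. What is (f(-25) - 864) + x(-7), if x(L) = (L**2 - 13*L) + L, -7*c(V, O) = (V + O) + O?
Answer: -517/7 ≈ -73.857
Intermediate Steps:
H = 11 (H = 9 - 1*(-2) = 9 + 2 = 11)
c(V, O) = -2*O/7 - V/7 (c(V, O) = -((V + O) + O)/7 = -((O + V) + O)/7 = -(V + 2*O)/7 = -2*O/7 - V/7)
x(L) = L**2 - 12*L
f(z) = z*(-9/7 + z) (f(z) = z*(z + (-2/7*(-1) - 1/7*11)) = z*(z + (2/7 - 11/7)) = z*(z - 9/7) = z*(-9/7 + z))
(f(-25) - 864) + x(-7) = ((1/7)*(-25)*(-9 + 7*(-25)) - 864) - 7*(-12 - 7) = ((1/7)*(-25)*(-9 - 175) - 864) - 7*(-19) = ((1/7)*(-25)*(-184) - 864) + 133 = (4600/7 - 864) + 133 = -1448/7 + 133 = -517/7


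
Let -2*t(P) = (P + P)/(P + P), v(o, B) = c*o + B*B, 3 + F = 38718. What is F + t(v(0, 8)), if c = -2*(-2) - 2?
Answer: 77429/2 ≈ 38715.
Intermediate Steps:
F = 38715 (F = -3 + 38718 = 38715)
c = 2 (c = 4 - 2 = 2)
v(o, B) = B² + 2*o (v(o, B) = 2*o + B*B = 2*o + B² = B² + 2*o)
t(P) = -½ (t(P) = -(P + P)/(2*(P + P)) = -2*P/(2*(2*P)) = -2*P*1/(2*P)/2 = -½*1 = -½)
F + t(v(0, 8)) = 38715 - ½ = 77429/2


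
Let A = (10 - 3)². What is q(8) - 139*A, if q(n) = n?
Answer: -6803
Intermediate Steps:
A = 49 (A = 7² = 49)
q(8) - 139*A = 8 - 139*49 = 8 - 6811 = -6803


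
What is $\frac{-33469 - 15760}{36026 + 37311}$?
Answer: $- \frac{49229}{73337} \approx -0.67127$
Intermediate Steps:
$\frac{-33469 - 15760}{36026 + 37311} = - \frac{49229}{73337}$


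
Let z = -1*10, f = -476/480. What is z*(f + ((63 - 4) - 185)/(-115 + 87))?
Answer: -421/12 ≈ -35.083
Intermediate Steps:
f = -119/120 (f = -476*1/480 = -119/120 ≈ -0.99167)
z = -10
z*(f + ((63 - 4) - 185)/(-115 + 87)) = -10*(-119/120 + ((63 - 4) - 185)/(-115 + 87)) = -10*(-119/120 + (59 - 185)/(-28)) = -10*(-119/120 - 126*(-1/28)) = -10*(-119/120 + 9/2) = -10*421/120 = -421/12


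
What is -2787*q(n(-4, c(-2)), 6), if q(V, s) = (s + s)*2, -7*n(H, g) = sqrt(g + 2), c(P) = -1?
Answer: -66888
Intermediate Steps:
n(H, g) = -sqrt(2 + g)/7 (n(H, g) = -sqrt(g + 2)/7 = -sqrt(2 + g)/7)
q(V, s) = 4*s (q(V, s) = (2*s)*2 = 4*s)
-2787*q(n(-4, c(-2)), 6) = -11148*6 = -2787*24 = -66888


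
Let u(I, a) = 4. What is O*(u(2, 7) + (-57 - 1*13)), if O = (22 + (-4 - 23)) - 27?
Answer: 2112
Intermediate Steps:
O = -32 (O = (22 - 27) - 27 = -5 - 27 = -32)
O*(u(2, 7) + (-57 - 1*13)) = -32*(4 + (-57 - 1*13)) = -32*(4 + (-57 - 13)) = -32*(4 - 70) = -32*(-66) = 2112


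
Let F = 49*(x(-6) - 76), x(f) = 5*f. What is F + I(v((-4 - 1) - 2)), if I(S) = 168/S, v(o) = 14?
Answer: -5182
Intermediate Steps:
F = -5194 (F = 49*(5*(-6) - 76) = 49*(-30 - 76) = 49*(-106) = -5194)
F + I(v((-4 - 1) - 2)) = -5194 + 168/14 = -5194 + 168*(1/14) = -5194 + 12 = -5182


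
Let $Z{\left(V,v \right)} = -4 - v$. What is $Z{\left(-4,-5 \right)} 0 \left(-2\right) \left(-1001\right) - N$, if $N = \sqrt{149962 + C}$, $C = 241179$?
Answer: $- \sqrt{391141} \approx -625.41$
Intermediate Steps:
$N = \sqrt{391141}$ ($N = \sqrt{149962 + 241179} = \sqrt{391141} \approx 625.41$)
$Z{\left(-4,-5 \right)} 0 \left(-2\right) \left(-1001\right) - N = \left(-4 - -5\right) 0 \left(-2\right) \left(-1001\right) - \sqrt{391141} = \left(-4 + 5\right) 0 \left(-1001\right) - \sqrt{391141} = 1 \cdot 0 \left(-1001\right) - \sqrt{391141} = 0 \left(-1001\right) - \sqrt{391141} = 0 - \sqrt{391141} = - \sqrt{391141}$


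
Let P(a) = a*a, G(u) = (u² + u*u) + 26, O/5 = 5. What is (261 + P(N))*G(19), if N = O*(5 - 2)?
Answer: 4402728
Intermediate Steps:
O = 25 (O = 5*5 = 25)
G(u) = 26 + 2*u² (G(u) = (u² + u²) + 26 = 2*u² + 26 = 26 + 2*u²)
N = 75 (N = 25*(5 - 2) = 25*3 = 75)
P(a) = a²
(261 + P(N))*G(19) = (261 + 75²)*(26 + 2*19²) = (261 + 5625)*(26 + 2*361) = 5886*(26 + 722) = 5886*748 = 4402728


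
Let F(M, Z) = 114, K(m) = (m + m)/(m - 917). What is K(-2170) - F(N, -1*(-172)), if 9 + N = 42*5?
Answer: -49654/441 ≈ -112.59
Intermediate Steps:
K(m) = 2*m/(-917 + m) (K(m) = (2*m)/(-917 + m) = 2*m/(-917 + m))
N = 201 (N = -9 + 42*5 = -9 + 210 = 201)
K(-2170) - F(N, -1*(-172)) = 2*(-2170)/(-917 - 2170) - 1*114 = 2*(-2170)/(-3087) - 114 = 2*(-2170)*(-1/3087) - 114 = 620/441 - 114 = -49654/441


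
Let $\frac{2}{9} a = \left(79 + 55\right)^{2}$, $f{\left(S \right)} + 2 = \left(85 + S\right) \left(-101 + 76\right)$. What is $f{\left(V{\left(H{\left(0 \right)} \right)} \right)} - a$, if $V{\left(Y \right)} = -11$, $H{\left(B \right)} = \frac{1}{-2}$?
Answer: $-82654$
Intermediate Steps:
$H{\left(B \right)} = - \frac{1}{2}$
$f{\left(S \right)} = -2127 - 25 S$ ($f{\left(S \right)} = -2 + \left(85 + S\right) \left(-101 + 76\right) = -2 + \left(85 + S\right) \left(-25\right) = -2 - \left(2125 + 25 S\right) = -2127 - 25 S$)
$a = 80802$ ($a = \frac{9 \left(79 + 55\right)^{2}}{2} = \frac{9 \cdot 134^{2}}{2} = \frac{9}{2} \cdot 17956 = 80802$)
$f{\left(V{\left(H{\left(0 \right)} \right)} \right)} - a = \left(-2127 - -275\right) - 80802 = \left(-2127 + 275\right) - 80802 = -1852 - 80802 = -82654$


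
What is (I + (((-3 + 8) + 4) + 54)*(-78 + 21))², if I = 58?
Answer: 12482089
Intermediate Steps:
(I + (((-3 + 8) + 4) + 54)*(-78 + 21))² = (58 + (((-3 + 8) + 4) + 54)*(-78 + 21))² = (58 + ((5 + 4) + 54)*(-57))² = (58 + (9 + 54)*(-57))² = (58 + 63*(-57))² = (58 - 3591)² = (-3533)² = 12482089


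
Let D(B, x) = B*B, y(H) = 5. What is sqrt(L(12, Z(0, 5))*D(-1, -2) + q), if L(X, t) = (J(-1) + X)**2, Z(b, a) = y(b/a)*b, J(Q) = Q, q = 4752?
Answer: sqrt(4873) ≈ 69.807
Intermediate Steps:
Z(b, a) = 5*b
L(X, t) = (-1 + X)**2
D(B, x) = B**2
sqrt(L(12, Z(0, 5))*D(-1, -2) + q) = sqrt((-1 + 12)**2*(-1)**2 + 4752) = sqrt(11**2*1 + 4752) = sqrt(121*1 + 4752) = sqrt(121 + 4752) = sqrt(4873)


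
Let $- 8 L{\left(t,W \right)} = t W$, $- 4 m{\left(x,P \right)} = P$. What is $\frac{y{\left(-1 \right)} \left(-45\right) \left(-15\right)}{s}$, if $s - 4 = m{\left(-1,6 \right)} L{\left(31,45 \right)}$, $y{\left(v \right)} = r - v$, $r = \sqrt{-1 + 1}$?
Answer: $\frac{10800}{4249} \approx 2.5418$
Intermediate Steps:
$m{\left(x,P \right)} = - \frac{P}{4}$
$r = 0$ ($r = \sqrt{0} = 0$)
$L{\left(t,W \right)} = - \frac{W t}{8}$ ($L{\left(t,W \right)} = - \frac{t W}{8} = - \frac{W t}{8}$)
$y{\left(v \right)} = - v$ ($y{\left(v \right)} = 0 - v = - v$)
$s = \frac{4249}{16}$ ($s = 4 + \left(- \frac{1}{4}\right) 6 \left(\left(- \frac{1}{8}\right) 45 \cdot 31\right) = 4 - - \frac{4185}{16} = 4 + \frac{4185}{16} = \frac{4249}{16} \approx 265.56$)
$\frac{y{\left(-1 \right)} \left(-45\right) \left(-15\right)}{s} = \frac{\left(-1\right) \left(-1\right) \left(-45\right) \left(-15\right)}{\frac{4249}{16}} = 1 \left(-45\right) \left(-15\right) \frac{16}{4249} = \left(-45\right) \left(-15\right) \frac{16}{4249} = 675 \cdot \frac{16}{4249} = \frac{10800}{4249}$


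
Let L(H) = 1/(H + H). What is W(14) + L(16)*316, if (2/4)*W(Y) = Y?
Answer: 303/8 ≈ 37.875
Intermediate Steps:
L(H) = 1/(2*H)
W(Y) = 2*Y
W(14) + L(16)*316 = 2*14 + ((½)/16)*316 = 28 + ((½)*(1/16))*316 = 28 + (1/32)*316 = 28 + 79/8 = 303/8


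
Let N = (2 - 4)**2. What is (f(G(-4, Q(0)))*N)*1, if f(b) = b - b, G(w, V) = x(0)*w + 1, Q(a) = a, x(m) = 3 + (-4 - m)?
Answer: 0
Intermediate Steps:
x(m) = -1 - m
G(w, V) = 1 - w (G(w, V) = (-1 - 1*0)*w + 1 = (-1 + 0)*w + 1 = -w + 1 = 1 - w)
N = 4 (N = (-2)**2 = 4)
f(b) = 0
(f(G(-4, Q(0)))*N)*1 = (0*4)*1 = 0*1 = 0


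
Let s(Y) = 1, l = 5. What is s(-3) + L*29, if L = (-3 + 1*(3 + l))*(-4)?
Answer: -579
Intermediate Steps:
L = -20 (L = (-3 + 1*(3 + 5))*(-4) = (-3 + 1*8)*(-4) = (-3 + 8)*(-4) = 5*(-4) = -20)
s(-3) + L*29 = 1 - 20*29 = 1 - 580 = -579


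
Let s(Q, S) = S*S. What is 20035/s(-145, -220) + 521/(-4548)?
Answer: 3295139/11006160 ≈ 0.29939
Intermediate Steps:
s(Q, S) = S²
20035/s(-145, -220) + 521/(-4548) = 20035/((-220)²) + 521/(-4548) = 20035/48400 + 521*(-1/4548) = 20035*(1/48400) - 521/4548 = 4007/9680 - 521/4548 = 3295139/11006160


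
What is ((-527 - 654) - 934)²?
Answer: 4473225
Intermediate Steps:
((-527 - 654) - 934)² = (-1181 - 934)² = (-2115)² = 4473225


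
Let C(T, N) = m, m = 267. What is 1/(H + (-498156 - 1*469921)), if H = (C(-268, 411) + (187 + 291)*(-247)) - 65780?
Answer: -1/1151656 ≈ -8.6831e-7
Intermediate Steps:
C(T, N) = 267
H = -183579 (H = (267 + (187 + 291)*(-247)) - 65780 = (267 + 478*(-247)) - 65780 = (267 - 118066) - 65780 = -117799 - 65780 = -183579)
1/(H + (-498156 - 1*469921)) = 1/(-183579 + (-498156 - 1*469921)) = 1/(-183579 + (-498156 - 469921)) = 1/(-183579 - 968077) = 1/(-1151656) = -1/1151656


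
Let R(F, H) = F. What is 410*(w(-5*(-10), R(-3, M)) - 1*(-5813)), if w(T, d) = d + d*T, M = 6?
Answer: 2320600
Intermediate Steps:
w(T, d) = d + T*d
410*(w(-5*(-10), R(-3, M)) - 1*(-5813)) = 410*(-3*(1 - 5*(-10)) - 1*(-5813)) = 410*(-3*(1 + 50) + 5813) = 410*(-3*51 + 5813) = 410*(-153 + 5813) = 410*5660 = 2320600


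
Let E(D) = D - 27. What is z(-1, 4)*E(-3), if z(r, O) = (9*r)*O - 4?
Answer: 1200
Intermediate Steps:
E(D) = -27 + D
z(r, O) = -4 + 9*O*r (z(r, O) = 9*O*r - 4 = -4 + 9*O*r)
z(-1, 4)*E(-3) = (-4 + 9*4*(-1))*(-27 - 3) = (-4 - 36)*(-30) = -40*(-30) = 1200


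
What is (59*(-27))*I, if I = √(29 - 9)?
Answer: -3186*√5 ≈ -7124.1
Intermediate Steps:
I = 2*√5 (I = √20 = 2*√5 ≈ 4.4721)
(59*(-27))*I = (59*(-27))*(2*√5) = -3186*√5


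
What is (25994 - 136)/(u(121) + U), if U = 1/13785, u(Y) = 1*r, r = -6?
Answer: -356452530/82709 ≈ -4309.7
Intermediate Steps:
u(Y) = -6 (u(Y) = 1*(-6) = -6)
U = 1/13785 ≈ 7.2543e-5
(25994 - 136)/(u(121) + U) = (25994 - 136)/(-6 + 1/13785) = 25858/(-82709/13785) = 25858*(-13785/82709) = -356452530/82709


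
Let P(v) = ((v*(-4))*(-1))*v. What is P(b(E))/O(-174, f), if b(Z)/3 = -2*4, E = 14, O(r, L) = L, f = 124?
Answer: 576/31 ≈ 18.581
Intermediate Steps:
b(Z) = -24 (b(Z) = 3*(-2*4) = 3*(-8) = -24)
P(v) = 4*v² (P(v) = (-4*v*(-1))*v = (4*v)*v = 4*v²)
P(b(E))/O(-174, f) = (4*(-24)²)/124 = (4*576)*(1/124) = 2304*(1/124) = 576/31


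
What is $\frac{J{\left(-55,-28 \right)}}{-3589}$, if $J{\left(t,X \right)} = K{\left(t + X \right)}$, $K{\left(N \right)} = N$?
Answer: $\frac{83}{3589} \approx 0.023126$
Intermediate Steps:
$J{\left(t,X \right)} = X + t$ ($J{\left(t,X \right)} = t + X = X + t$)
$\frac{J{\left(-55,-28 \right)}}{-3589} = \frac{-28 - 55}{-3589} = \left(-83\right) \left(- \frac{1}{3589}\right) = \frac{83}{3589}$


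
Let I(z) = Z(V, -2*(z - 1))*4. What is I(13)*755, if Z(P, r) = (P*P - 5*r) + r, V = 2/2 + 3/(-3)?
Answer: 289920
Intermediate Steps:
V = 0 (V = 2*(½) + 3*(-⅓) = 1 - 1 = 0)
Z(P, r) = P² - 4*r (Z(P, r) = (P² - 5*r) + r = P² - 4*r)
I(z) = -32 + 32*z (I(z) = (0² - (-8)*(z - 1))*4 = (0 - (-8)*(-1 + z))*4 = (0 - 4*(2 - 2*z))*4 = (0 + (-8 + 8*z))*4 = (-8 + 8*z)*4 = -32 + 32*z)
I(13)*755 = (-32 + 32*13)*755 = (-32 + 416)*755 = 384*755 = 289920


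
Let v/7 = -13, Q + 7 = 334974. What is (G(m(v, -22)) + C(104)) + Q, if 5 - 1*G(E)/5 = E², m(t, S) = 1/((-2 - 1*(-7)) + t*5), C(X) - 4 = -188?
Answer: 13559723999/40500 ≈ 3.3481e+5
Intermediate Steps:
Q = 334967 (Q = -7 + 334974 = 334967)
C(X) = -184 (C(X) = 4 - 188 = -184)
v = -91 (v = 7*(-13) = -91)
m(t, S) = 1/(5 + 5*t) (m(t, S) = 1/((-2 + 7) + 5*t) = 1/(5 + 5*t))
G(E) = 25 - 5*E²
(G(m(v, -22)) + C(104)) + Q = ((25 - 5*1/(25*(1 - 91)²)) - 184) + 334967 = ((25 - 5*((⅕)/(-90))²) - 184) + 334967 = ((25 - 5*((⅕)*(-1/90))²) - 184) + 334967 = ((25 - 5*(-1/450)²) - 184) + 334967 = ((25 - 5*1/202500) - 184) + 334967 = ((25 - 1/40500) - 184) + 334967 = (1012499/40500 - 184) + 334967 = -6439501/40500 + 334967 = 13559723999/40500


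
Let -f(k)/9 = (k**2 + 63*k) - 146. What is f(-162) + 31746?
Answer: -111282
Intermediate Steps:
f(k) = 1314 - 567*k - 9*k**2 (f(k) = -9*((k**2 + 63*k) - 146) = -9*(-146 + k**2 + 63*k) = 1314 - 567*k - 9*k**2)
f(-162) + 31746 = (1314 - 567*(-162) - 9*(-162)**2) + 31746 = (1314 + 91854 - 9*26244) + 31746 = (1314 + 91854 - 236196) + 31746 = -143028 + 31746 = -111282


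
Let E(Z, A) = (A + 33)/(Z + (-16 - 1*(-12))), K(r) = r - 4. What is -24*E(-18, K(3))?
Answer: 384/11 ≈ 34.909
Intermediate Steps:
K(r) = -4 + r
E(Z, A) = (33 + A)/(-4 + Z) (E(Z, A) = (33 + A)/(Z + (-16 + 12)) = (33 + A)/(Z - 4) = (33 + A)/(-4 + Z))
-24*E(-18, K(3)) = -24*(33 + (-4 + 3))/(-4 - 18) = -24*(33 - 1)/(-22) = -(-12)*32/11 = -24*(-16/11) = 384/11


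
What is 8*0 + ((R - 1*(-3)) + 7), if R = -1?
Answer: 9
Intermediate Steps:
8*0 + ((R - 1*(-3)) + 7) = 8*0 + ((-1 - 1*(-3)) + 7) = 0 + ((-1 + 3) + 7) = 0 + (2 + 7) = 0 + 9 = 9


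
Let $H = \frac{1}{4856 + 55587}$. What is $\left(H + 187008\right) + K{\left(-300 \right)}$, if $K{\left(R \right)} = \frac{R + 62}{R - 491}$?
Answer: $\frac{1277277728647}{6830059} \approx 1.8701 \cdot 10^{5}$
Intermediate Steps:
$K{\left(R \right)} = \frac{62 + R}{-491 + R}$
$H = \frac{1}{60443} \approx 1.6545 \cdot 10^{-5}$
$\left(H + 187008\right) + K{\left(-300 \right)} = \left(\frac{1}{60443} + 187008\right) + \frac{62 - 300}{-491 - 300} = \frac{11303324545}{60443} + \frac{1}{-791} \left(-238\right) = \frac{11303324545}{60443} - - \frac{34}{113} = \frac{11303324545}{60443} + \frac{34}{113} = \frac{1277277728647}{6830059}$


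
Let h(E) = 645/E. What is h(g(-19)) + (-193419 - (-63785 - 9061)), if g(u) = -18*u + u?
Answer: -38944434/323 ≈ -1.2057e+5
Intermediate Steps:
g(u) = -17*u
h(g(-19)) + (-193419 - (-63785 - 9061)) = 645/((-17*(-19))) + (-193419 - (-63785 - 9061)) = 645/323 + (-193419 - 1*(-72846)) = 645*(1/323) + (-193419 + 72846) = 645/323 - 120573 = -38944434/323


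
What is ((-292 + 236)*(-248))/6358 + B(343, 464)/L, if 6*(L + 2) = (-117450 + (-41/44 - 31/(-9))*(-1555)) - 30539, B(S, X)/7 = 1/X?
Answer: 24227790059851/11091613711222 ≈ 2.1843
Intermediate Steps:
B(S, X) = 7/X
L = -60155621/2376 (L = -2 + ((-117450 + (-41/44 - 31/(-9))*(-1555)) - 30539)/6 = -2 + ((-117450 + (-41*1/44 - 31*(-⅑))*(-1555)) - 30539)/6 = -2 + ((-117450 + (-41/44 + 31/9)*(-1555)) - 30539)/6 = -2 + ((-117450 + (995/396)*(-1555)) - 30539)/6 = -2 + ((-117450 - 1547225/396) - 30539)/6 = -2 + (-48057425/396 - 30539)/6 = -2 + (⅙)*(-60150869/396) = -2 - 60150869/2376 = -60155621/2376 ≈ -25318.)
((-292 + 236)*(-248))/6358 + B(343, 464)/L = ((-292 + 236)*(-248))/6358 + (7/464)/(-60155621/2376) = -56*(-248)*(1/6358) + (7*(1/464))*(-2376/60155621) = 13888*(1/6358) + (7/464)*(-2376/60155621) = 6944/3179 - 2079/3489026018 = 24227790059851/11091613711222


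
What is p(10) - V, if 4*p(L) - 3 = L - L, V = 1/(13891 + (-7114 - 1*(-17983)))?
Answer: 18569/24760 ≈ 0.74996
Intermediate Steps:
V = 1/24760 (V = 1/(13891 + (-7114 + 17983)) = 1/(13891 + 10869) = 1/24760 ≈ 4.0388e-5)
p(L) = ¾ (p(L) = ¾ + (L - L)/4 = ¾ + (¼)*0 = ¾ + 0 = ¾)
p(10) - V = ¾ - 1*1/24760 = ¾ - 1/24760 = 18569/24760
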